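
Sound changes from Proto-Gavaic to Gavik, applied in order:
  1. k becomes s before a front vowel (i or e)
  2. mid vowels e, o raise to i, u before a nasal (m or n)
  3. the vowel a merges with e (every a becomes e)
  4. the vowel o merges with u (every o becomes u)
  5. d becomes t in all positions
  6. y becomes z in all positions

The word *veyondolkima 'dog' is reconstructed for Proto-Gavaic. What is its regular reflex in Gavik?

Gavik: start from *veyondolkima.
  rule 1 (palatalisation): veyondolkima → veyondolsima
  rule 2 (pre-nasal raising): veyondolsima → veyundolsima
  rule 3 (vowel merger): veyundolsima → veyundolsime
  rule 4 (vowel merger): veyundolsime → veyundulsime
  rule 5 (unconditioned shift): veyundulsime → veyuntulsime
  rule 6 (unconditioned shift): veyuntulsime → vezuntulsime
  ⇒ Gavik vezuntulsime

vezuntulsime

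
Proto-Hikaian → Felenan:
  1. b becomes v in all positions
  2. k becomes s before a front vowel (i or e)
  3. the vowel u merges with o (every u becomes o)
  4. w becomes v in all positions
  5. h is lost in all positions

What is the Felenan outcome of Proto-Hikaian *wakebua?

vasevoa

Felenan: *wakebua
  wakebua → wakevua   [unconditioned shift]
  wakevua → wasevua   [palatalisation]
  wasevua → wasevoa   [vowel merger]
  wasevoa → vasevoa   [unconditioned shift]
  vasevoa (rule 5 does not apply)
  giving Felenan vasevoa.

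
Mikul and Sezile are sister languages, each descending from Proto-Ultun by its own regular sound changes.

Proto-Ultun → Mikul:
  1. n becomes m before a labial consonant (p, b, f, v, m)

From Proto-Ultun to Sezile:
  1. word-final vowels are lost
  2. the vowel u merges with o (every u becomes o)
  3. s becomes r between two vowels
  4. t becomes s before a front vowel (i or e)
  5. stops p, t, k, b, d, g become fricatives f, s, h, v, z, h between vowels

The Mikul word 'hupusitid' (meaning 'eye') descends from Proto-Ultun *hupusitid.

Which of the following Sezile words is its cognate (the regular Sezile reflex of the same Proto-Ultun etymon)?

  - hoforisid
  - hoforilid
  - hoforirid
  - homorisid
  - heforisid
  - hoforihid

hoforisid

Sezile: start from *hupusitid.
  rule 1: no change — hupusitid
  rule 2 (vowel merger): hupusitid → hopositid
  rule 3 (rhotacism): hopositid → hoporitid
  rule 4 (palatalisation): hoporitid → hoporisid
  rule 5 (intervocalic lenition): hoporisid → hoforisid
  ⇒ Sezile hoforisid
The other candidates each miss or misapply at least one Sezile change.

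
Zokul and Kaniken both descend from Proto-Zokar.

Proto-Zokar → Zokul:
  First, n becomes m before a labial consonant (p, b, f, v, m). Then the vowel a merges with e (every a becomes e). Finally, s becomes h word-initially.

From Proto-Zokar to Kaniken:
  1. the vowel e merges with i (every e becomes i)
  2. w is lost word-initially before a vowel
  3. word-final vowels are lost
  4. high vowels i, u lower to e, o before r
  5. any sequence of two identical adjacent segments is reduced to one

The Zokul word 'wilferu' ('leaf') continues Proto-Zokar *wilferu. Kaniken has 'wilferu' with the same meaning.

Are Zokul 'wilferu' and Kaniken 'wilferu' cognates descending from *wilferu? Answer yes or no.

no

Derive the expected Kaniken reflex of *wilferu:
Kaniken: start from *wilferu.
  rule 1 (vowel merger): wilferu → wilfiru
  rule 2 (glide loss): wilfiru → ilfiru
  rule 3 (apocope): ilfiru → ilfir
  rule 4 (pre-rhotic lowering): ilfir → ilfer
  rule 5: no change — ilfer
  ⇒ Kaniken ilfer
The regular Kaniken reflex would be 'ilfer', but the attested form is 'wilferu'. The correspondence is irregular, so they are not cognates (the Kaniken form has a different source).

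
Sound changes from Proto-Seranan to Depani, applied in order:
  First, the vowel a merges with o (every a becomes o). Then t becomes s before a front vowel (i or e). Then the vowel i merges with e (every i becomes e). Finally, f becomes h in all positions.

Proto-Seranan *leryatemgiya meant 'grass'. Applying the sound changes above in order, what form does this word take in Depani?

leryosemgeyo

Depani: start from *leryatemgiya.
  rule 1 (vowel merger): leryatemgiya → leryotemgiyo
  rule 2 (palatalisation): leryotemgiyo → leryosemgiyo
  rule 3 (vowel merger): leryosemgiyo → leryosemgeyo
  rule 4: no change — leryosemgeyo
  ⇒ Depani leryosemgeyo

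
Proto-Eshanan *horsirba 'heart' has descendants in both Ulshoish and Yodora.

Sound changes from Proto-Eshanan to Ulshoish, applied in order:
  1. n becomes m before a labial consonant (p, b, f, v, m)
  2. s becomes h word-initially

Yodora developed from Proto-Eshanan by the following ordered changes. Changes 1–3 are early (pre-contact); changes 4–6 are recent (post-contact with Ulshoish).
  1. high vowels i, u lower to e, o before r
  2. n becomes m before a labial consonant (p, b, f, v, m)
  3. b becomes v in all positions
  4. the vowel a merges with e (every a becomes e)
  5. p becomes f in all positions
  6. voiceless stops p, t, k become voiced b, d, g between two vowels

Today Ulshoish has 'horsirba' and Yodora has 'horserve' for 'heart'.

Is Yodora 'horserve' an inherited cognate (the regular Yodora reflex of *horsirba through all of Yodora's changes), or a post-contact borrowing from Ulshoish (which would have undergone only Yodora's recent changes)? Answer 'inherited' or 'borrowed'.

inherited

If inherited, *horsirba would pass through all of Yodora's changes:
Yodora: *horsirba
  horsirba → horserba   [pre-rhotic lowering]
  horserba (rule 2 does not apply)
  horserba → horserva   [unconditioned shift]
  horserva → horserve   [vowel merger]
  horserve (rule 5 does not apply)
  horserve (rule 6 does not apply)
  giving Yodora horserve.
If borrowed from Ulshoish 'horsirba' after the early changes, it would undergo only the recent ones:
  rule 4 (vowel merger): horsirba → horsirbe
  rule 5 (unconditioned shift): no change (horsirbe)
  rule 6 (intervocalic voicing): no change (horsirbe)
  ⇒ as a loan: horsirbe
Yodora 'horserve' matches the inherited outcome exactly, so it is an inherited cognate, not a loan.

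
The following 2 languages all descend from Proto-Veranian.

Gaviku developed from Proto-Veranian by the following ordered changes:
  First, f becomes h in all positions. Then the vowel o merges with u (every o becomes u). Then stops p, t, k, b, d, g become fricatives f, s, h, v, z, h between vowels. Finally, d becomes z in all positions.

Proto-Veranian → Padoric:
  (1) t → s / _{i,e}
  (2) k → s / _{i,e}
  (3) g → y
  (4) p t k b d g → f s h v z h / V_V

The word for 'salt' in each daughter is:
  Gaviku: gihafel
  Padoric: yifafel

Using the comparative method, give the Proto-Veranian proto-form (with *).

*gifapel

Position 5: Gaviku has f, Padoric has f. In Gaviku, f can only continue *p, so the proto-segment is *p.
Position 3: Gaviku has h, Padoric has f. Taking the neighbouring segments as reconstructed: Gaviku h could go back to *k or *g or *f or *h; Padoric f could go back to *p or *f — the one source consistent with every daughter is *f.
Verify the candidate proto-form against each daughter:
Gaviku: start from *gifapel.
  rule 1 (unconditioned shift): gifapel → gihapel
  rule 2: no change — gihapel
  rule 3 (intervocalic lenition): gihapel → gihafel
  rule 4: no change — gihafel
  ⇒ Gaviku gihafel
Padoric: *gifapel > yifapel > yifafel  (by unconditioned shift, intervocalic lenition)
*gifapel is the unique common source.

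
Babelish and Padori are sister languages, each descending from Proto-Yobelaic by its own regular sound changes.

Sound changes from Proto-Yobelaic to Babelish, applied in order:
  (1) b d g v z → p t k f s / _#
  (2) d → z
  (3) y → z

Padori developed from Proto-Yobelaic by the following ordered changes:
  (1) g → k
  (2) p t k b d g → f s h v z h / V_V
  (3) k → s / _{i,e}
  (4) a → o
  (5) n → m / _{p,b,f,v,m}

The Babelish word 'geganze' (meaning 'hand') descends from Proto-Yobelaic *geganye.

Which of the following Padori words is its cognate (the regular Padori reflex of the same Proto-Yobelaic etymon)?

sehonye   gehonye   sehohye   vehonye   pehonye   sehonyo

Padori: *geganye
  geganye → kekanye   [unconditioned shift]
  kekanye → kehanye   [intervocalic lenition]
  kehanye → sehanye   [palatalisation]
  sehanye → sehonye   [vowel merger]
  sehonye (rule 5 does not apply)
  giving Padori sehonye.
The other candidates each miss or misapply at least one Padori change.

sehonye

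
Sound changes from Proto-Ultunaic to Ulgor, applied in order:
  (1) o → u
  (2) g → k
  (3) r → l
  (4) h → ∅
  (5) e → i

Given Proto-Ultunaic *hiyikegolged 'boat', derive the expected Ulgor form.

Ulgor: *hiyikegolged > hiyikegulged > hiyikekulked > iyikekulked > iyikikulkid  (by vowel merger, unconditioned shift, h-loss, vowel merger)

iyikikulkid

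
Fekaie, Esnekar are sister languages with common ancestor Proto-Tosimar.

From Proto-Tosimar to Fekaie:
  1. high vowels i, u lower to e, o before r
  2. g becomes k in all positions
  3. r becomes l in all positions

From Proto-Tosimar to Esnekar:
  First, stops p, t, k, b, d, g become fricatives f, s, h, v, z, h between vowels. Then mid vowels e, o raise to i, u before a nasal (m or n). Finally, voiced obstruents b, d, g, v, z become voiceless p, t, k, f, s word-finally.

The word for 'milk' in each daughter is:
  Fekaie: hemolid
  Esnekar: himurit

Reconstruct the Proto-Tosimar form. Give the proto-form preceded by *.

Position 7: Fekaie has d, Esnekar has t. Fekaie preserves d here (none of its changes turn any other segment into d), so the proto-segment is *d.
Position 5: Fekaie has l, Esnekar has r. Esnekar preserves r here (none of its changes turn any other segment into r), so the proto-segment is *r.
This points to *hemurid. Verify forward in each daughter:
Fekaie: *hemurid > hemorid > hemolid  (by pre-rhotic lowering, unconditioned shift)
Esnekar: start from *hemurid.
  rule 1: no change — hemurid
  rule 2 (pre-nasal raising): hemurid → himurid
  rule 3 (final devoicing): himurid → himurit
  ⇒ Esnekar himurit
No other proto-form is consistent with every reflex, so the reconstruction is *hemurid.

*hemurid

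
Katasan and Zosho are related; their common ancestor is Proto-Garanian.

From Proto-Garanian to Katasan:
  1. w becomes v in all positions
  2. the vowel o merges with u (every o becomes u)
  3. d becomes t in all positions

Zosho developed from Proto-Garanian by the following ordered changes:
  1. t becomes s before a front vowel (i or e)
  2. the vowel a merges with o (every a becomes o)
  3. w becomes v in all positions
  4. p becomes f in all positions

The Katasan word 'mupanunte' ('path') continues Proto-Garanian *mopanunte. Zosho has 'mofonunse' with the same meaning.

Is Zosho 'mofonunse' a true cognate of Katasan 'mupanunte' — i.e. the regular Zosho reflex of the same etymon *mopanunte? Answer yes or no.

Derive the expected Zosho reflex of *mopanunte:
Zosho: *mopanunte
  mopanunte → mopanunse   [palatalisation]
  mopanunse → moponunse   [vowel merger]
  moponunse (rule 3 does not apply)
  moponunse → mofonunse   [unconditioned shift]
  giving Zosho mofonunse.
Zosho 'mofonunse' matches the regular reflex exactly, so the pair is cognate.

yes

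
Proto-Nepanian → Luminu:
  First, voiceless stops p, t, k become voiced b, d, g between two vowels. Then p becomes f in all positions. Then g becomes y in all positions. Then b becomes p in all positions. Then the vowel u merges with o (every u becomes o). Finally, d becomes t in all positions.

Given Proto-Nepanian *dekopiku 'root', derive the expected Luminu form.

Luminu: start from *dekopiku.
  rule 1 (intervocalic voicing): dekopiku → degobigu
  rule 2: no change — degobigu
  rule 3 (unconditioned shift): degobigu → deyobiyu
  rule 4 (unconditioned shift): deyobiyu → deyopiyu
  rule 5 (vowel merger): deyopiyu → deyopiyo
  rule 6 (unconditioned shift): deyopiyo → teyopiyo
  ⇒ Luminu teyopiyo

teyopiyo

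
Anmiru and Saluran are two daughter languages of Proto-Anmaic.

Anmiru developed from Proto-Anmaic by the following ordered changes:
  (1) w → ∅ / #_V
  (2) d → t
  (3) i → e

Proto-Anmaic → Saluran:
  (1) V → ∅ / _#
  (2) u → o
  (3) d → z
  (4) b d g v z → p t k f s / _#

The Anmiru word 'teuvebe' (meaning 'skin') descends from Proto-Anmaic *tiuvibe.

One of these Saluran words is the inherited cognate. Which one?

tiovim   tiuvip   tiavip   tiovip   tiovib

Saluran: *tiuvibe
  tiuvibe → tiuvib   [apocope]
  tiuvib → tiovib   [vowel merger]
  tiovib (rule 3 does not apply)
  tiovib → tiovip   [final devoicing]
  giving Saluran tiovip.
Among the options, 'tiovip' alone shows every Saluran change applied in order.

tiovip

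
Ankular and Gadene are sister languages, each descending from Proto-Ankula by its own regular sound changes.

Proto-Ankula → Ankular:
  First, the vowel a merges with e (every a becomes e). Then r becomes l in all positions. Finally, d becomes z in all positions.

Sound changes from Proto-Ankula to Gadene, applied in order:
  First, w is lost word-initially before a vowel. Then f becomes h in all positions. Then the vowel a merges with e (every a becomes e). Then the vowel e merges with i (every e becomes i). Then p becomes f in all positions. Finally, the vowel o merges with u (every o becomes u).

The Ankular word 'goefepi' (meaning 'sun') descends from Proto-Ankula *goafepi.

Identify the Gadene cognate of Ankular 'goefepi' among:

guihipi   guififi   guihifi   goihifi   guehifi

Gadene: start from *goafepi.
  rule 1: no change — goafepi
  rule 2 (unconditioned shift): goafepi → goahepi
  rule 3 (vowel merger): goahepi → goehepi
  rule 4 (vowel merger): goehepi → goihipi
  rule 5 (unconditioned shift): goihipi → goihifi
  rule 6 (vowel merger): goihifi → guihifi
  ⇒ Gadene guihifi
Among the options, 'guihifi' alone shows every Gadene change applied in order.

guihifi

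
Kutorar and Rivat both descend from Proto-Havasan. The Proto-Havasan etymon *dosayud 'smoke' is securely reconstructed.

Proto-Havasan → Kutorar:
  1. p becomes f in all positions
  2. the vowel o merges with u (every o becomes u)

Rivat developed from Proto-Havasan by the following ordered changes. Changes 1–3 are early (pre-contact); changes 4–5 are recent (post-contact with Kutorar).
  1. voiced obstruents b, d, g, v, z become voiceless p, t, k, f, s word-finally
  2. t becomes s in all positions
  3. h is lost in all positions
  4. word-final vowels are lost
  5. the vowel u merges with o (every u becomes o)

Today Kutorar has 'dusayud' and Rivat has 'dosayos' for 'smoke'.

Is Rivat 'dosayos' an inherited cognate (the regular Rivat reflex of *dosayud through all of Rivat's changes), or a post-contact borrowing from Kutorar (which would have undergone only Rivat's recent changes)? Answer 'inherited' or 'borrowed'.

inherited

If inherited, *dosayud would pass through all of Rivat's changes:
Rivat: start from *dosayud.
  rule 1 (final devoicing): dosayud → dosayut
  rule 2 (unconditioned shift): dosayut → dosayus
  rule 3: no change — dosayus
  rule 4: no change — dosayus
  rule 5 (vowel merger): dosayus → dosayos
  ⇒ Rivat dosayos
If borrowed from Kutorar 'dusayud' after the early changes, it would undergo only the recent ones:
  rule 4 (apocope): no change (dusayud)
  rule 5 (vowel merger): dusayud → dosayod
  ⇒ as a loan: dosayod
Rivat 'dosayos' matches the inherited outcome exactly, so it is an inherited cognate, not a loan.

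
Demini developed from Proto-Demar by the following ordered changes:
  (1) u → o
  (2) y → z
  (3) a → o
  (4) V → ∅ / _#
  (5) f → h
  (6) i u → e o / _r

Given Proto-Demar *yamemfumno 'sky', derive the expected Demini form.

zomemhomn

Demini: *yamemfumno > yamemfomno > zamemfomno > zomemfomno > zomemfomn > zomemhomn  (by vowel merger, unconditioned shift, vowel merger, apocope, unconditioned shift)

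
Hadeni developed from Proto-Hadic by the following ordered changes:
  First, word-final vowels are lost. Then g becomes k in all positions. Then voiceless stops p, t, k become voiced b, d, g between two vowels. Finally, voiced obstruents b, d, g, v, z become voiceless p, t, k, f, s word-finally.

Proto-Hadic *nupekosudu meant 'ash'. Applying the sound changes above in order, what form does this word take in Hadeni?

nubegosut

Hadeni: start from *nupekosudu.
  rule 1 (apocope): nupekosudu → nupekosud
  rule 2: no change — nupekosud
  rule 3 (intervocalic voicing): nupekosud → nubegosud
  rule 4 (final devoicing): nubegosud → nubegosut
  ⇒ Hadeni nubegosut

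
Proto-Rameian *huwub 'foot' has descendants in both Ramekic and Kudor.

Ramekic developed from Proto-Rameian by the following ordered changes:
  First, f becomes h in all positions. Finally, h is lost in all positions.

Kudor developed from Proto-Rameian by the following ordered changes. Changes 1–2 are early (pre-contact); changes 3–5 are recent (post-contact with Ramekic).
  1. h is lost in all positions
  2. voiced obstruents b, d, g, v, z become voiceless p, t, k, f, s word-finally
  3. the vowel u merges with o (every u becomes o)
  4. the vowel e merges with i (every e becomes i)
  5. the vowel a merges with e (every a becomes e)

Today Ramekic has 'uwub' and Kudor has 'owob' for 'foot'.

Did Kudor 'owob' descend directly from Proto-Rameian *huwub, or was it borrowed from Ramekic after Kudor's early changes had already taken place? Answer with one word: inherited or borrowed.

If inherited, *huwub would pass through all of Kudor's changes:
Kudor: *huwub
  huwub → uwub   [h-loss]
  uwub → uwup   [final devoicing]
  uwup → owop   [vowel merger]
  owop (rule 4 does not apply)
  owop (rule 5 does not apply)
  giving Kudor owop.
If borrowed from Ramekic 'uwub' after the early changes, it would undergo only the recent ones:
  rule 3 (vowel merger): uwub → owob
  rule 4 (vowel merger): no change (owob)
  rule 5 (vowel merger): no change (owob)
  ⇒ as a loan: owob
Kudor 'owob' matches the loan outcome 'owob', not the inherited 'owop' — it skipped the early Kudor changes, so it was borrowed from Ramekic.

borrowed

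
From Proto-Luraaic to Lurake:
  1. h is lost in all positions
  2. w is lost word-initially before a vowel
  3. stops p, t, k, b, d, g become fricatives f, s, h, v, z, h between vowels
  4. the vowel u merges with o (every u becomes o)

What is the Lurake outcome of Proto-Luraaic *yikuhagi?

yihoahi

Lurake: *yikuhagi
  yikuhagi → yikuagi   [h-loss]
  yikuagi (rule 2 does not apply)
  yikuagi → yihuahi   [intervocalic lenition]
  yihuahi → yihoahi   [vowel merger]
  giving Lurake yihoahi.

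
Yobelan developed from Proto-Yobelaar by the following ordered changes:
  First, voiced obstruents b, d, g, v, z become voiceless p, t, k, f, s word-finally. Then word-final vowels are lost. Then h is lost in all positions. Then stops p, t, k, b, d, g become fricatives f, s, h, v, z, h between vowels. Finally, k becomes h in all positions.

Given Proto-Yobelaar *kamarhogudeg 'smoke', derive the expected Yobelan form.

Yobelan: *kamarhogudeg
  kamarhogudeg → kamarhogudek   [final devoicing]
  kamarhogudek (rule 2 does not apply)
  kamarhogudek → kamarogudek   [h-loss]
  kamarogudek → kamarohuzek   [intervocalic lenition]
  kamarohuzek → hamarohuzeh   [unconditioned shift]
  giving Yobelan hamarohuzeh.

hamarohuzeh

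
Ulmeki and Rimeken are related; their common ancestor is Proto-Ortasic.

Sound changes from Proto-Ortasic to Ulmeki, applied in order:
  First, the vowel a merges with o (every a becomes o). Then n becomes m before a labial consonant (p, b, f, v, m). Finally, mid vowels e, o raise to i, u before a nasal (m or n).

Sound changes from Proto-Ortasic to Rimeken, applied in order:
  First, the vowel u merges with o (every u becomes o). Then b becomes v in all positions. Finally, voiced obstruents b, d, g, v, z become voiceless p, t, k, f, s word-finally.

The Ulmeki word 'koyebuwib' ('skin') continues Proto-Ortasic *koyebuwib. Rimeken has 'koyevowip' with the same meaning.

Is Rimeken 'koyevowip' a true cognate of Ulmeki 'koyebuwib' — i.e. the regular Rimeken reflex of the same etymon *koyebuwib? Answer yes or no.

no

Derive the expected Rimeken reflex of *koyebuwib:
Rimeken: *koyebuwib
  koyebuwib → koyebowib   [vowel merger]
  koyebowib → koyevowiv   [unconditioned shift]
  koyevowiv → koyevowif   [final devoicing]
  giving Rimeken koyevowif.
The regular Rimeken reflex would be 'koyevowif', but the attested form is 'koyevowip'. The correspondence is irregular, so they are not cognates (the Rimeken form has a different source).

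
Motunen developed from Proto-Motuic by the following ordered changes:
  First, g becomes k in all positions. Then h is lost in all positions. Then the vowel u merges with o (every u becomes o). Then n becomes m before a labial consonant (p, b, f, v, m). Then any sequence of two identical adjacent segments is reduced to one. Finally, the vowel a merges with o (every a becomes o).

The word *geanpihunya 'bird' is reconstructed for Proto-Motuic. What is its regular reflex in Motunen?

keompionyo

Motunen: start from *geanpihunya.
  rule 1 (unconditioned shift): geanpihunya → keanpihunya
  rule 2 (h-loss): keanpihunya → keanpiunya
  rule 3 (vowel merger): keanpiunya → keanpionya
  rule 4 (nasal place assimilation): keanpionya → keampionya
  rule 5: no change — keampionya
  rule 6 (vowel merger): keampionya → keompionyo
  ⇒ Motunen keompionyo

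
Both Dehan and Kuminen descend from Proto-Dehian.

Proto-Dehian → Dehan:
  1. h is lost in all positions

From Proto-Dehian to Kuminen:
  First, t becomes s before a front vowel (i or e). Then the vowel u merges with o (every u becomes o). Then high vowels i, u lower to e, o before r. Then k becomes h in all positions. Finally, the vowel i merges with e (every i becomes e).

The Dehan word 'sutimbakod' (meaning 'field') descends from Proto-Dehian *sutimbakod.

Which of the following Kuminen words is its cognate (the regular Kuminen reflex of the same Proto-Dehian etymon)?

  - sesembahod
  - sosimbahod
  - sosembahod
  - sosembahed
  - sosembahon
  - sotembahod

sosembahod

Kuminen: *sutimbakod > susimbakod > sosimbakod > sosimbahod > sosembahod  (by palatalisation, vowel merger, unconditioned shift, vowel merger)
The other candidates each miss or misapply at least one Kuminen change.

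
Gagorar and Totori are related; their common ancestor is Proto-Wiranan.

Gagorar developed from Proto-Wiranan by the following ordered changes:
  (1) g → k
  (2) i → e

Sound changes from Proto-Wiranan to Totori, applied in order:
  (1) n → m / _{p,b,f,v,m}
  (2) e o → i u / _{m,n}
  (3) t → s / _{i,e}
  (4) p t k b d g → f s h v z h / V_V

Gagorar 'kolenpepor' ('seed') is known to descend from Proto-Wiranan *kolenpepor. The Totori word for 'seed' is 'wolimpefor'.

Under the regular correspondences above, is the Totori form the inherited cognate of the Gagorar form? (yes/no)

no

Derive the expected Totori reflex of *kolenpepor:
Totori: start from *kolenpepor.
  rule 1 (nasal place assimilation): kolenpepor → kolempepor
  rule 2 (pre-nasal raising): kolempepor → kolimpepor
  rule 3: no change — kolimpepor
  rule 4 (intervocalic lenition): kolimpepor → kolimpefor
  ⇒ Totori kolimpefor
The regular Totori reflex would be 'kolimpefor', but the attested form is 'wolimpefor'. The correspondence is irregular, so they are not cognates (the Totori form has a different source).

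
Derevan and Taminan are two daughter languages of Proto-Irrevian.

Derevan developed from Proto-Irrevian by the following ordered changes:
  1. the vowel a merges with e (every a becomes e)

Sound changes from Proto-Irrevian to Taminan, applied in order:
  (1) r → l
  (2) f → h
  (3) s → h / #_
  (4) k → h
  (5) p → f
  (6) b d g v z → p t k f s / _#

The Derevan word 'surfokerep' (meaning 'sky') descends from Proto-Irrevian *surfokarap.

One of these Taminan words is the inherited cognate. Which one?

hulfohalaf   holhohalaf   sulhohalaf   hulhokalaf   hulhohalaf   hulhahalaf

Taminan: *surfokarap > sulfokalap > sulhokalap > hulhokalap > hulhohalap > hulhohalaf  (by unconditioned shift, unconditioned shift, debuccalisation, unconditioned shift, unconditioned shift)
Among the options, 'hulhohalaf' alone shows every Taminan change applied in order.

hulhohalaf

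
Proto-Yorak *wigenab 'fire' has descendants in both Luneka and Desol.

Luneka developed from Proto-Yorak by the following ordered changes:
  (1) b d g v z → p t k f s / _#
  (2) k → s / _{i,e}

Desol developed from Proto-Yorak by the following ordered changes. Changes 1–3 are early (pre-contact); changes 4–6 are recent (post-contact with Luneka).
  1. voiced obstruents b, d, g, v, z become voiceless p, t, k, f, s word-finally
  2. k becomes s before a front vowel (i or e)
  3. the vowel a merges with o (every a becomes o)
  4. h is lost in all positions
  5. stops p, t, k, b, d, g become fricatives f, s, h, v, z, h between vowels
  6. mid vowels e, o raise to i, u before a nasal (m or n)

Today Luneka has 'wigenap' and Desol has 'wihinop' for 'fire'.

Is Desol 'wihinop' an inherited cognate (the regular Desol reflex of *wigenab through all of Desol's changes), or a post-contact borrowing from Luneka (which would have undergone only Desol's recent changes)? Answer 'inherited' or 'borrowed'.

If inherited, *wigenab would pass through all of Desol's changes:
Desol: *wigenab > wigenap > wigenop > wihenop > wihinop  (by final devoicing, vowel merger, intervocalic lenition, pre-nasal raising)
If borrowed from Luneka 'wigenap' after the early changes, it would undergo only the recent ones:
  rule 4 (h-loss): no change (wigenap)
  rule 5 (intervocalic lenition): wigenap → wihenap
  rule 6 (pre-nasal raising): wihenap → wihinap
  ⇒ as a loan: wihinap
Desol 'wihinop' matches the inherited outcome exactly, so it is an inherited cognate, not a loan.

inherited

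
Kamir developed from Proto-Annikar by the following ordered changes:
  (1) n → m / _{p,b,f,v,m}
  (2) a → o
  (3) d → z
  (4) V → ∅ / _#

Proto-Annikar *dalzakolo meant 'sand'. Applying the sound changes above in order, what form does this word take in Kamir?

Kamir: *dalzakolo > dolzokolo > zolzokolo > zolzokol  (by vowel merger, unconditioned shift, apocope)

zolzokol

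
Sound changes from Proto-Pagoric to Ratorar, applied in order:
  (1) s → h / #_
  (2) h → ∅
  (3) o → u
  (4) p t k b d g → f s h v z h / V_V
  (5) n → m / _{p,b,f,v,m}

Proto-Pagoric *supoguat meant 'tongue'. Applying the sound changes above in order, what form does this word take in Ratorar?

ufuhuat

Ratorar: start from *supoguat.
  rule 1 (debuccalisation): supoguat → hupoguat
  rule 2 (h-loss): hupoguat → upoguat
  rule 3 (vowel merger): upoguat → upuguat
  rule 4 (intervocalic lenition): upuguat → ufuhuat
  rule 5: no change — ufuhuat
  ⇒ Ratorar ufuhuat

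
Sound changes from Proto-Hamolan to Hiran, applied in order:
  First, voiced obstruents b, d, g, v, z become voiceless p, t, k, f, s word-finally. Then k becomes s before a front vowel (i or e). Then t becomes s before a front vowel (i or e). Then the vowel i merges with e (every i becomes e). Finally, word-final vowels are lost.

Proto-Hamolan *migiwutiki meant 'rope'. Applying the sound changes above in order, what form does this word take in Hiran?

Hiran: *migiwutiki > migiwutisi > migiwusisi > megewusese > megewuses  (by palatalisation, palatalisation, vowel merger, apocope)

megewuses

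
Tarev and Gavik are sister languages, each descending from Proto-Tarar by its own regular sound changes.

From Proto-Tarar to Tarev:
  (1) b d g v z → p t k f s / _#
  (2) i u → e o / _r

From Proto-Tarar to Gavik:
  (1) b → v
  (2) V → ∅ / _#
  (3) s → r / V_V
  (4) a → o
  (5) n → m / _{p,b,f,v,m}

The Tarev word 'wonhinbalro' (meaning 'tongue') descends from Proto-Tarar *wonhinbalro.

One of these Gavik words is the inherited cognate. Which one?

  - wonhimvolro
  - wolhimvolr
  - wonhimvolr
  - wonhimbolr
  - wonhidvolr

Gavik: *wonhinbalro
  wonhinbalro → wonhinvalro   [unconditioned shift]
  wonhinvalro → wonhinvalr   [apocope]
  wonhinvalr (rule 3 does not apply)
  wonhinvalr → wonhinvolr   [vowel merger]
  wonhinvolr → wonhimvolr   [nasal place assimilation]
  giving Gavik wonhimvolr.
Only 'wonhimvolr' matches the regular Gavik development of *wonhinbalro.

wonhimvolr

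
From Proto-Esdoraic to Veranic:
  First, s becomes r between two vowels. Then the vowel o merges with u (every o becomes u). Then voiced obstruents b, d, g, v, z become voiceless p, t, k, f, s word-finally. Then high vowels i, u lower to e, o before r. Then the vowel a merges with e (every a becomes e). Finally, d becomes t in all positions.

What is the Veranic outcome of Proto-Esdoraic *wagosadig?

wegoretik

Veranic: *wagosadig
  wagosadig → wagoradig   [rhotacism]
  wagoradig → waguradig   [vowel merger]
  waguradig → waguradik   [final devoicing]
  waguradik → wagoradik   [pre-rhotic lowering]
  wagoradik → wegoredik   [vowel merger]
  wegoredik → wegoretik   [unconditioned shift]
  giving Veranic wegoretik.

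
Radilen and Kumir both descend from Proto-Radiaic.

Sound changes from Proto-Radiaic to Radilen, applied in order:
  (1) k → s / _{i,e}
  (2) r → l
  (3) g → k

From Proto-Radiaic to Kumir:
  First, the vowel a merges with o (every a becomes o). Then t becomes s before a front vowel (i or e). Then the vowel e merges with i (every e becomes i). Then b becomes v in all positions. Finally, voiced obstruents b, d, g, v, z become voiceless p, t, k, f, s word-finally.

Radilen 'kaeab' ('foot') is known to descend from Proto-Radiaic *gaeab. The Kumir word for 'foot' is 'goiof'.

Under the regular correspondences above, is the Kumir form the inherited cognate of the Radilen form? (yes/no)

yes

Derive the expected Kumir reflex of *gaeab:
Kumir: *gaeab
  gaeab → goeob   [vowel merger]
  goeob (rule 2 does not apply)
  goeob → goiob   [vowel merger]
  goiob → goiov   [unconditioned shift]
  goiov → goiof   [final devoicing]
  giving Kumir goiof.
Kumir 'goiof' matches the regular reflex exactly, so the pair is cognate.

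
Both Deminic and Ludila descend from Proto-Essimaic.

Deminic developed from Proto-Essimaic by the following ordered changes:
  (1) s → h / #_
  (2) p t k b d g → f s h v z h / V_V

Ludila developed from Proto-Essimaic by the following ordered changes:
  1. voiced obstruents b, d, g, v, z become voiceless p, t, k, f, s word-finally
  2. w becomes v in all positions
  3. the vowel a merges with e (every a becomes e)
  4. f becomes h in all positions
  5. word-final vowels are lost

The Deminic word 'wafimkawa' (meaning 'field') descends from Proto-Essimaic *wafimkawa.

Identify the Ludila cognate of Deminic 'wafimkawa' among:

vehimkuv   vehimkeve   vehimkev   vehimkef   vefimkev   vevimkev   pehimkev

vehimkev

Ludila: *wafimkawa > vafimkava > vefimkeve > vehimkeve > vehimkev  (by unconditioned shift, vowel merger, unconditioned shift, apocope)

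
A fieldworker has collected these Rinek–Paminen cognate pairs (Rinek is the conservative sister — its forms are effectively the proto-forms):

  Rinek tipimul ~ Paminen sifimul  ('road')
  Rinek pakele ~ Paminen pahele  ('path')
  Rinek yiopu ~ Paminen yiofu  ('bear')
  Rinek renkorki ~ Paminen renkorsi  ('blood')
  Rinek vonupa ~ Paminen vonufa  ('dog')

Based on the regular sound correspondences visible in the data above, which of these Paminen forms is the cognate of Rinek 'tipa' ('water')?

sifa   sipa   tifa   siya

tipimul ~ sifimul — Rinek t corresponds to Paminen s word-initially before a front vowel.
vonupa ~ vonufa — Rinek p corresponds to Paminen f between vowels (before a back vowel).
Applying these to Rinek 'tipa':
  tipa → sipa   (t→s word-initially before a front vowel)
  sipa → sifa   (p→f between vowels (before a back vowel))
So the Paminen cognate is 'sifa'.

sifa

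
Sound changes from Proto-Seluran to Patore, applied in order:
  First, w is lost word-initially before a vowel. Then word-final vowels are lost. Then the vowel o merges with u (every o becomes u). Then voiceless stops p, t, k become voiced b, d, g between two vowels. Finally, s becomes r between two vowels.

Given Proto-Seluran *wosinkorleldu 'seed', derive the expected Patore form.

urinkurleld

Patore: *wosinkorleldu > osinkorleldu > osinkorleld > usinkurleld > urinkurleld  (by glide loss, apocope, vowel merger, rhotacism)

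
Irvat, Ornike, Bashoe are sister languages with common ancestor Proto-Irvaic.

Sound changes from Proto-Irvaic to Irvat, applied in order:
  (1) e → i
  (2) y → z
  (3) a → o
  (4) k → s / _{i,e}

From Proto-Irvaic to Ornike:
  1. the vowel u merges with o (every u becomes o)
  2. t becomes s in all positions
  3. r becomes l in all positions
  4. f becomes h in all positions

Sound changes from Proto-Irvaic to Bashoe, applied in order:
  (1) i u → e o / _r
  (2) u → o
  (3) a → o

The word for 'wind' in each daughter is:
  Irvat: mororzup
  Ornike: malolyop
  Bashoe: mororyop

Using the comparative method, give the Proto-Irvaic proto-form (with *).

Position 2: Irvat has o, Ornike has a, Bashoe has o. Ornike preserves a here (none of its changes turn any other segment into a), so the proto-segment is *a.
Position 6: Irvat has z, Ornike has y, Bashoe has y. Ornike preserves y here (none of its changes turn any other segment into y), so the proto-segment is *y.
Position 3: Irvat has r, Ornike has l, Bashoe has r. Irvat preserves r here (none of its changes turn any other segment into r), so the proto-segment is *r.
This points to *maroryup. Verify forward in each daughter:
Irvat: start from *maroryup.
  rule 1: no change — maroryup
  rule 2 (unconditioned shift): maroryup → marorzup
  rule 3 (vowel merger): marorzup → mororzup
  rule 4: no change — mororzup
  ⇒ Irvat mororzup
Ornike: start from *maroryup.
  rule 1 (vowel merger): maroryup → maroryop
  rule 2: no change — maroryop
  rule 3 (unconditioned shift): maroryop → malolyop
  rule 4: no change — malolyop
  ⇒ Ornike malolyop
Bashoe: start from *maroryup.
  rule 1: no change — maroryup
  rule 2 (vowel merger): maroryup → maroryop
  rule 3 (vowel merger): maroryop → mororyop
  ⇒ Bashoe mororyop
*maroryup is the unique common source.

*maroryup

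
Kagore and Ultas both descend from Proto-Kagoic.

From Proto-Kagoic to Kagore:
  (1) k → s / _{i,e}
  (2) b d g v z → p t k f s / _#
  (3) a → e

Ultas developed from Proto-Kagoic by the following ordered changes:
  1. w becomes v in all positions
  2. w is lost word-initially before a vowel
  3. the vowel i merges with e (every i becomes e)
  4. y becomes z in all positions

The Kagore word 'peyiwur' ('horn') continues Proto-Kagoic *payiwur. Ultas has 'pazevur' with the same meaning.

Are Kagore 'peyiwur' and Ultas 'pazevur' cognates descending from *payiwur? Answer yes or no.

yes

Derive the expected Ultas reflex of *payiwur:
Ultas: *payiwur
  payiwur → payivur   [unconditioned shift]
  payivur (rule 2 does not apply)
  payivur → payevur   [vowel merger]
  payevur → pazevur   [unconditioned shift]
  giving Ultas pazevur.
Ultas 'pazevur' matches the regular reflex exactly, so the pair is cognate.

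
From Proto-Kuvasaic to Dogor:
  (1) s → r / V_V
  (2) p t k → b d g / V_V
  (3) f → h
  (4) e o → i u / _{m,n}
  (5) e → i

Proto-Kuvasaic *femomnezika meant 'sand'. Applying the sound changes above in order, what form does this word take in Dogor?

Dogor: start from *femomnezika.
  rule 1: no change — femomnezika
  rule 2 (intervocalic voicing): femomnezika → femomneziga
  rule 3 (unconditioned shift): femomneziga → hemomneziga
  rule 4 (pre-nasal raising): hemomneziga → himumneziga
  rule 5 (vowel merger): himumneziga → himumniziga
  ⇒ Dogor himumniziga

himumniziga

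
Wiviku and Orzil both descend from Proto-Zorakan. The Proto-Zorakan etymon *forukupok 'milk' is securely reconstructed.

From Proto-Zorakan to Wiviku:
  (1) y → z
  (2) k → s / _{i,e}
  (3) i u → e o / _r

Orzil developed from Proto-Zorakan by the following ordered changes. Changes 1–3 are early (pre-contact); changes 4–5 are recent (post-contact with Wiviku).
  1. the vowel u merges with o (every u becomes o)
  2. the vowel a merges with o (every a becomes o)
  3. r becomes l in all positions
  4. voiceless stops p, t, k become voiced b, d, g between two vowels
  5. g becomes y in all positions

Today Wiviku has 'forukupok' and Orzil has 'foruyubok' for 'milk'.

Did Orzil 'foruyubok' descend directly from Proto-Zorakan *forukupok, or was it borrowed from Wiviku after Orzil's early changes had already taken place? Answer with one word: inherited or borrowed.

If inherited, *forukupok would pass through all of Orzil's changes:
Orzil: *forukupok
  forukupok → forokopok   [vowel merger]
  forokopok (rule 2 does not apply)
  forokopok → folokopok   [unconditioned shift]
  folokopok → fologobok   [intervocalic voicing]
  fologobok → foloyobok   [unconditioned shift]
  giving Orzil foloyobok.
If borrowed from Wiviku 'forukupok' after the early changes, it would undergo only the recent ones:
  rule 4 (intervocalic voicing): forukupok → forugubok
  rule 5 (unconditioned shift): forugubok → foruyubok
  ⇒ as a loan: foruyubok
Orzil 'foruyubok' matches the loan outcome 'foruyubok', not the inherited 'foloyobok' — it skipped the early Orzil changes, so it was borrowed from Wiviku.

borrowed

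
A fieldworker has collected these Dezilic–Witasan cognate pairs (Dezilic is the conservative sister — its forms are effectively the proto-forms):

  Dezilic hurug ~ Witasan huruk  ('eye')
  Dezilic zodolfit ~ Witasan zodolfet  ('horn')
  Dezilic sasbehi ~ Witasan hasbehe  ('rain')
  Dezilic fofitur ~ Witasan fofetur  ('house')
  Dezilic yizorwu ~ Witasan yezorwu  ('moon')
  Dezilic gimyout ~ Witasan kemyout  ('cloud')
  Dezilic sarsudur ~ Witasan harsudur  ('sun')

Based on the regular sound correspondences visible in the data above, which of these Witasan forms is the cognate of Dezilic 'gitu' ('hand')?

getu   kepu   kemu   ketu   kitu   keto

gimyout ~ kemyout — Dezilic g corresponds to Witasan k word-initially before a front vowel.
zodolfit ~ zodolfet, fofitur ~ fofetur — Dezilic i corresponds to Witasan e after a consonant, before a consonant other than r, m, n, p, b, f, v.
Applying these to Dezilic 'gitu':
  gitu → kitu   (g→k word-initially before a front vowel)
  kitu → ketu   (i→e after a consonant, before a consonant other than r, m, n, p, b, f, v)
So the Witasan cognate is 'ketu'.

ketu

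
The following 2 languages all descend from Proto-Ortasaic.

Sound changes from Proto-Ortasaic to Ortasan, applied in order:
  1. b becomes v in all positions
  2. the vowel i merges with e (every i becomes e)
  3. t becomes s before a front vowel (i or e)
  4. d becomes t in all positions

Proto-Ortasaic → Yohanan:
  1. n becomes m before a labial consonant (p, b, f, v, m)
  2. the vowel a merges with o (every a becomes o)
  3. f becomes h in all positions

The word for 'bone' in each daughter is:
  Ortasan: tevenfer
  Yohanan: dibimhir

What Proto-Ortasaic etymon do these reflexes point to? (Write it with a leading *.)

*dibinfir

Position 5: Ortasan has n, Yohanan has m. Ortasan preserves n here (none of its changes turn any other segment into n), so the proto-segment is *n.
Position 4: Ortasan has e, Yohanan has i. Yohanan preserves i here (none of its changes turn any other segment into i), so the proto-segment is *i.
Position 7: Ortasan has e, Yohanan has i. Yohanan preserves i here (none of its changes turn any other segment into i), so the proto-segment is *i.
This points to *dibinfir. Verify forward in each daughter:
Ortasan: *dibinfir
  dibinfir → divinfir   [unconditioned shift]
  divinfir → devenfer   [vowel merger]
  devenfer (rule 3 does not apply)
  devenfer → tevenfer   [unconditioned shift]
  giving Ortasan tevenfer.
Yohanan: *dibinfir > dibimfir > dibimhir  (by nasal place assimilation, unconditioned shift)
*dibinfir is the unique common source.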